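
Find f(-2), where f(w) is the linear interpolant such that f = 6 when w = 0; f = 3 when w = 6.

7

Evaluate each Lagrange basis at w = -2:
L_0(-2) = (-8)/[(-6)] = 4/3
L_1(-2) = (-2)/[(6)] = -1/3
Sum: 6·(4/3) + 3·(-1/3) = 7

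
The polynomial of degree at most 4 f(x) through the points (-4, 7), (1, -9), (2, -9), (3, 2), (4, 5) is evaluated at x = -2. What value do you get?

508/7

Evaluate each Lagrange basis at x = -2:
L_0(-2) = (-3)·(-4)·(-5)·(-6)/[(-5)·(-6)·(-7)·(-8)] = 3/14
L_1(-2) = (2)·(-4)·(-5)·(-6)/[(5)·(-1)·(-2)·(-3)] = 8
L_2(-2) = (2)·(-3)·(-5)·(-6)/[(6)·(1)·(-1)·(-2)] = -15
L_3(-2) = (2)·(-3)·(-4)·(-6)/[(7)·(2)·(1)·(-1)] = 72/7
L_4(-2) = (2)·(-3)·(-4)·(-5)/[(8)·(3)·(2)·(1)] = -5/2
Sum: 7·(3/14) + (-9)·(8) + (-9)·(-15) + 2·(72/7) + 5·(-5/2) = 508/7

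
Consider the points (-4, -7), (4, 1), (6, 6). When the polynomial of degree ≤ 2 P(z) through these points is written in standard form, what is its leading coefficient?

3/20

The leading coefficient equals the top divided difference P[-4,4,6].
P[-4,4] = (1 - (-7)) / (4 - (-4)) = 1
P[4,6] = (6 - 1) / (6 - 4) = 5/2
P[-4,4,6] = (5/2 - 1) / (6 - (-4)) = 3/20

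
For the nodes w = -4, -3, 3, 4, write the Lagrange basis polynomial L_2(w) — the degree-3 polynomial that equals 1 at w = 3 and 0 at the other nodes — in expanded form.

L_2(w) = (w + 4)(w + 3)(w - 4) / [(7)·(6)·(-1)]
       = (w^3 + 3w^2 - 16w - 48) / (-42)

L_2(w) = -(1/42)w^3 - (1/14)w^2 + (8/21)w + 8/7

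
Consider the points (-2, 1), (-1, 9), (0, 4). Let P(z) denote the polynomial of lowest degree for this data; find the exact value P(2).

Evaluate each Lagrange basis at z = 2:
L_0(2) = (3)·(2)/[(-1)·(-2)] = 3
L_1(2) = (4)·(2)/[(1)·(-1)] = -8
L_2(2) = (4)·(3)/[(2)·(1)] = 6
Sum: 1·(3) + 9·(-8) + 4·(6) = -45

-45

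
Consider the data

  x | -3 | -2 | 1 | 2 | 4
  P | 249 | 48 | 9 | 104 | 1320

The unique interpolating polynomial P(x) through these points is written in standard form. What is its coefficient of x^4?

4

The leading coefficient equals the top divided difference P[-3,-2,1,2,4].
P[-3,-2] = (48 - 249) / (-2 - (-3)) = -201
P[-2,1] = (9 - 48) / (1 - (-2)) = -13
P[1,2] = (104 - 9) / (2 - 1) = 95
P[2,4] = (1320 - 104) / (4 - 2) = 608
P[-3,-2,1] = (-13 - (-201)) / (1 - (-3)) = 47
P[-2,1,2] = (95 - (-13)) / (2 - (-2)) = 27
P[1,2,4] = (608 - 95) / (4 - 1) = 171
P[-3,-2,1,2] = (27 - 47) / (2 - (-3)) = -4
P[-2,1,2,4] = (171 - 27) / (4 - (-2)) = 24
P[-3,-2,1,2,4] = (24 - (-4)) / (4 - (-3)) = 4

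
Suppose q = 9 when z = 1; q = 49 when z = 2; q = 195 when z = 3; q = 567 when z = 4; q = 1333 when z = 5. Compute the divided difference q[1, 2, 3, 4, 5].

q[1,2] = (49 - 9) / (2 - 1) = 40
q[2,3] = (195 - 49) / (3 - 2) = 146
q[3,4] = (567 - 195) / (4 - 3) = 372
q[4,5] = (1333 - 567) / (5 - 4) = 766
q[1,2,3] = (146 - 40) / (3 - 1) = 53
q[2,3,4] = (372 - 146) / (4 - 2) = 113
q[3,4,5] = (766 - 372) / (5 - 3) = 197
q[1,2,3,4] = (113 - 53) / (4 - 1) = 20
q[2,3,4,5] = (197 - 113) / (5 - 2) = 28
q[1,2,3,4,5] = (28 - 20) / (5 - 1) = 2

2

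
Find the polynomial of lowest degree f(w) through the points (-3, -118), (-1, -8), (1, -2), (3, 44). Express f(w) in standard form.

L_0(w) = (w + 1)(w - 1)(w - 3) / [-48] = -(1/48)w^3 + (1/16)w^2 + (1/48)w - 1/16
L_1(w) = (w + 3)(w - 1)(w - 3) / [16] = (1/16)w^3 - (1/16)w^2 - (9/16)w + 9/16
L_2(w) = (w + 3)(w + 1)(w - 3) / [-16] = -(1/16)w^3 - (1/16)w^2 + (9/16)w + 9/16
L_3(w) = (w + 3)(w + 1)(w - 1) / [48] = (1/48)w^3 + (1/16)w^2 - (1/48)w - 1/16
f(w) = (-118)·L_0 + (-8)·L_1 + (-2)·L_2 + 44·L_3
  (-118)·L_0(w) = (59/24)w^3 - (59/8)w^2 - (59/24)w + 59/8
  (-8)·L_1(w) = -(1/2)w^3 + (1/2)w^2 + (9/2)w - 9/2
  (-2)·L_2(w) = (1/8)w^3 + (1/8)w^2 - (9/8)w - 9/8
  44·L_3(w) = (11/12)w^3 + (11/4)w^2 - (11/12)w - 11/4
Adding term by term: 3w^3 - 4w^2 - 1

f(w) = 3w^3 - 4w^2 - 1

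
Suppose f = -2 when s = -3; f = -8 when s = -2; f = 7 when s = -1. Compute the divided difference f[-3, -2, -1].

f[-3,-2] = (-8 - (-2)) / (-2 - (-3)) = -6
f[-2,-1] = (7 - (-8)) / (-1 - (-2)) = 15
f[-3,-2,-1] = (15 - (-6)) / (-1 - (-3)) = 21/2

21/2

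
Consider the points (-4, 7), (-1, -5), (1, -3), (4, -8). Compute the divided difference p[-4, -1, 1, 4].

p[-4,-1] = (-5 - 7) / (-1 - (-4)) = -4
p[-1,1] = (-3 - (-5)) / (1 - (-1)) = 1
p[1,4] = (-8 - (-3)) / (4 - 1) = -5/3
p[-4,-1,1] = (1 - (-4)) / (1 - (-4)) = 1
p[-1,1,4] = (-5/3 - 1) / (4 - (-1)) = -8/15
p[-4,-1,1,4] = (-8/15 - 1) / (4 - (-4)) = -23/120

-23/120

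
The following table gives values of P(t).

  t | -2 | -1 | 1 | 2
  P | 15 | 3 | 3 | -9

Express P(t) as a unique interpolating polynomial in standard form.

P(t) = -2t^3 + 2t + 3

L_0(t) = (t + 1)(t - 1)(t - 2) / [-12] = -(1/12)t^3 + (1/6)t^2 + (1/12)t - 1/6
L_1(t) = (t + 2)(t - 1)(t - 2) / [6] = (1/6)t^3 - (1/6)t^2 - (2/3)t + 2/3
L_2(t) = (t + 2)(t + 1)(t - 2) / [-6] = -(1/6)t^3 - (1/6)t^2 + (2/3)t + 2/3
L_3(t) = (t + 2)(t + 1)(t - 1) / [12] = (1/12)t^3 + (1/6)t^2 - (1/12)t - 1/6
P(t) = 15·L_0 + 3·L_1 + 3·L_2 + (-9)·L_3
  15·L_0(t) = -(5/4)t^3 + (5/2)t^2 + (5/4)t - 5/2
  3·L_1(t) = (1/2)t^3 - (1/2)t^2 - 2t + 2
  3·L_2(t) = -(1/2)t^3 - (1/2)t^2 + 2t + 2
  (-9)·L_3(t) = -(3/4)t^3 - (3/2)t^2 + (3/4)t + 3/2
Adding term by term: -2t^3 + 2t + 3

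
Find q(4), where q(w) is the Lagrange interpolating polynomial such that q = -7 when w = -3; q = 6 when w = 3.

Evaluate each Lagrange basis at w = 4:
L_0(4) = (1)/[(-6)] = -1/6
L_1(4) = (7)/[(6)] = 7/6
Sum: (-7)·(-1/6) + 6·(7/6) = 49/6

49/6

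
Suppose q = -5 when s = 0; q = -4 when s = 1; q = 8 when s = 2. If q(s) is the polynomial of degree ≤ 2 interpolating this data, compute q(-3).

58

Evaluate each Lagrange basis at s = -3:
L_0(-3) = (-4)·(-5)/[(-1)·(-2)] = 10
L_1(-3) = (-3)·(-5)/[(1)·(-1)] = -15
L_2(-3) = (-3)·(-4)/[(2)·(1)] = 6
Sum: (-5)·(10) + (-4)·(-15) + 8·(6) = 58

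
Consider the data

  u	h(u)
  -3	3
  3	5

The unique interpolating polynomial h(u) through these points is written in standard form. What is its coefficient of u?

1/3

The leading coefficient equals the top divided difference h[-3,3].
h[-3,3] = (5 - 3) / (3 - (-3)) = 1/3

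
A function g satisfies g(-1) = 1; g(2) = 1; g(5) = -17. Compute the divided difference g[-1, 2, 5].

g[-1,2] = (1 - 1) / (2 - (-1)) = 0
g[2,5] = (-17 - 1) / (5 - 2) = -6
g[-1,2,5] = (-6 - 0) / (5 - (-1)) = -1

-1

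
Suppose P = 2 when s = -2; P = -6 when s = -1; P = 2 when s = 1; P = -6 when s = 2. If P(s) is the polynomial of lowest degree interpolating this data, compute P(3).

-38

L_0(3) = (4)·(2)·(1)/[(-1)·(-3)·(-4)] = -2/3
L_1(3) = (5)·(2)·(1)/[(1)·(-2)·(-3)] = 5/3
L_2(3) = (5)·(4)·(1)/[(3)·(2)·(-1)] = -10/3
L_3(3) = (5)·(4)·(2)/[(4)·(3)·(1)] = 10/3
Sum: 2·(-2/3) + (-6)·(5/3) + 2·(-10/3) + (-6)·(10/3) = -38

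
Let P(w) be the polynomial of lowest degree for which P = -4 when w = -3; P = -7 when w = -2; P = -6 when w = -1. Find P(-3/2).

-7

Evaluate each Lagrange basis at w = -3/2:
L_0(-3/2) = (1/2)·(-1/2)/[(-1)·(-2)] = -1/8
L_1(-3/2) = (3/2)·(-1/2)/[(1)·(-1)] = 3/4
L_2(-3/2) = (3/2)·(1/2)/[(2)·(1)] = 3/8
Sum: (-4)·(-1/8) + (-7)·(3/4) + (-6)·(3/8) = -7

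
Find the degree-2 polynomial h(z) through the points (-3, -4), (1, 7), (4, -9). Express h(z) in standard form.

h(z) = -(97/84)z^2 + (37/84)z + 54/7

L_0(z) = (z - 1)(z - 4) / [28] = (1/28)z^2 - (5/28)z + 1/7
L_1(z) = (z + 3)(z - 4) / [-12] = -(1/12)z^2 + (1/12)z + 1
L_2(z) = (z + 3)(z - 1) / [21] = (1/21)z^2 + (2/21)z - 1/7
h(z) = (-4)·L_0 + 7·L_1 + (-9)·L_2
  (-4)·L_0(z) = -(1/7)z^2 + (5/7)z - 4/7
  7·L_1(z) = -(7/12)z^2 + (7/12)z + 7
  (-9)·L_2(z) = -(3/7)z^2 - (6/7)z + 9/7
Adding term by term: -(97/84)z^2 + (37/84)z + 54/7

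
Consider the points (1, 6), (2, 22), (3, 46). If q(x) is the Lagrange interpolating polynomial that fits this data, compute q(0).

-2

L_0(0) = (-2)·(-3)/[(-1)·(-2)] = 3
L_1(0) = (-1)·(-3)/[(1)·(-1)] = -3
L_2(0) = (-1)·(-2)/[(2)·(1)] = 1
Sum: 6·(3) + 22·(-3) + 46·(1) = -2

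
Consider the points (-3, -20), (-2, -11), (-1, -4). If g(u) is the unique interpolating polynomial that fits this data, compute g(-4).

Using Newton's divided-difference form:
g[-3,-2] = (-11 - (-20)) / (-2 - (-3)) = 9
g[-2,-1] = (-4 - (-11)) / (-1 - (-2)) = 7
g[-3,-2,-1] = (7 - 9) / (-1 - (-3)) = -1
g(-4) = -20 + 9·(-1) + (-1)·(-1)·(-2) = -31

-31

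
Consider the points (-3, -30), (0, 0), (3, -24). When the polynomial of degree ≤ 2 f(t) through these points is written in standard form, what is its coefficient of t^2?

-3

The leading coefficient equals the top divided difference f[-3,0,3].
f[-3,0] = (0 - (-30)) / (0 - (-3)) = 10
f[0,3] = (-24 - 0) / (3 - 0) = -8
f[-3,0,3] = (-8 - 10) / (3 - (-3)) = -3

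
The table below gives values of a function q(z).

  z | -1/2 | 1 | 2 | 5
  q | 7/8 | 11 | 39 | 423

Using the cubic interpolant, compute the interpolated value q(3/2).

171/8

Evaluate each Lagrange basis at z = 3/2:
L_0(3/2) = (1/2)·(-1/2)·(-7/2)/[(-3/2)·(-5/2)·(-11/2)] = -7/165
L_1(3/2) = (2)·(-1/2)·(-7/2)/[(3/2)·(-1)·(-4)] = 7/12
L_2(3/2) = (2)·(1/2)·(-7/2)/[(5/2)·(1)·(-3)] = 7/15
L_3(3/2) = (2)·(1/2)·(-1/2)/[(11/2)·(4)·(3)] = -1/132
Sum: 7/8·(-7/165) + 11·(7/12) + 39·(7/15) + 423·(-1/132) = 171/8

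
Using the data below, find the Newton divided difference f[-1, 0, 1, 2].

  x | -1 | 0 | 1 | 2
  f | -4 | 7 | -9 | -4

8

f[-1,0] = (7 - (-4)) / (0 - (-1)) = 11
f[0,1] = (-9 - 7) / (1 - 0) = -16
f[1,2] = (-4 - (-9)) / (2 - 1) = 5
f[-1,0,1] = (-16 - 11) / (1 - (-1)) = -27/2
f[0,1,2] = (5 - (-16)) / (2 - 0) = 21/2
f[-1,0,1,2] = (21/2 - (-27/2)) / (2 - (-1)) = 8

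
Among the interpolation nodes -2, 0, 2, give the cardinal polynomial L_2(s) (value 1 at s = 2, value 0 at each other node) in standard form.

L_2(s) = (1/8)s^2 + (1/4)s

L_2(s) = (s + 2)s / [(4)·(2)]
       = (s^2 + 2s) / (8)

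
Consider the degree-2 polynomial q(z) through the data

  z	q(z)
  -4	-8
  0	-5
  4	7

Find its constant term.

Build the Lagrange basis polynomials:
L_0(z) = z(z - 4) / [32] = (1/32)z^2 - (1/8)z
L_1(z) = (z + 4)(z - 4) / [-16] = -(1/16)z^2 + 1
L_2(z) = (z + 4)z / [32] = (1/32)z^2 + (1/8)z
q(z) = (-8)·L_0 + (-5)·L_1 + 7·L_2
Only the constant term is needed; take it from each L_i and combine:
(-8)·(0) + (-5)·(1) + 7·(0) = -5

-5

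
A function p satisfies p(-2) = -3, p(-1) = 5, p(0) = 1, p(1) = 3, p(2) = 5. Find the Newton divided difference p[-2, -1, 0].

p[-2,-1] = (5 - (-3)) / (-1 - (-2)) = 8
p[-1,0] = (1 - 5) / (0 - (-1)) = -4
p[-2,-1,0] = (-4 - 8) / (0 - (-2)) = -6

-6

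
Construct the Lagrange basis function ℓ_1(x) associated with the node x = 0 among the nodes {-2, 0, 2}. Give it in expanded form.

ℓ_1(x) = (x + 2)(x - 2) / [(2)·(-2)]
       = (x^2 - 4) / (-4)

ℓ_1(x) = -(1/4)x^2 + 1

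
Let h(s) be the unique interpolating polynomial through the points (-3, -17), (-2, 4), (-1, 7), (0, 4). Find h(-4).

-68

Using Newton's divided-difference form:
h[-3,-2] = (4 - (-17)) / (-2 - (-3)) = 21
h[-2,-1] = (7 - 4) / (-1 - (-2)) = 3
h[-1,0] = (4 - 7) / (0 - (-1)) = -3
h[-3,-2,-1] = (3 - 21) / (-1 - (-3)) = -9
h[-2,-1,0] = (-3 - 3) / (0 - (-2)) = -3
h[-3,-2,-1,0] = (-3 - (-9)) / (0 - (-3)) = 2
h(-4) = -17 + 21·(-1) + (-9)·(-1)·(-2) + 2·(-1)·(-2)·(-3) = -68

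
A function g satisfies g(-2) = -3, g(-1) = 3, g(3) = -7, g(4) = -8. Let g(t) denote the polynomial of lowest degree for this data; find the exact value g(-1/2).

77/20

Using Newton's divided-difference form:
g[-2,-1] = (3 - (-3)) / (-1 - (-2)) = 6
g[-1,3] = (-7 - 3) / (3 - (-1)) = -5/2
g[3,4] = (-8 - (-7)) / (4 - 3) = -1
g[-2,-1,3] = (-5/2 - 6) / (3 - (-2)) = -17/10
g[-1,3,4] = (-1 - (-5/2)) / (4 - (-1)) = 3/10
g[-2,-1,3,4] = (3/10 - (-17/10)) / (4 - (-2)) = 1/3
g(-1/2) = -3 + 6·(3/2) + (-17/10)·(3/2)·(1/2) + (1/3)·(3/2)·(1/2)·(-7/2) = 77/20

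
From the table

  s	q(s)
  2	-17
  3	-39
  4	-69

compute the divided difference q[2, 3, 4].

q[2,3] = (-39 - (-17)) / (3 - 2) = -22
q[3,4] = (-69 - (-39)) / (4 - 3) = -30
q[2,3,4] = (-30 - (-22)) / (4 - 2) = -4

-4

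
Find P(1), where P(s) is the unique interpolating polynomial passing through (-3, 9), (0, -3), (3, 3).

Using Newton's divided-difference form:
P[-3,0] = (-3 - 9) / (0 - (-3)) = -4
P[0,3] = (3 - (-3)) / (3 - 0) = 2
P[-3,0,3] = (2 - (-4)) / (3 - (-3)) = 1
P(1) = 9 + (-4)·(4) + 1·(4)·(1) = -3

-3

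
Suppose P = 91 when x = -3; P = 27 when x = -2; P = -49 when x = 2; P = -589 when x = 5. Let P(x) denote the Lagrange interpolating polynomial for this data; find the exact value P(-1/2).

9/4

L_0(-1/2) = (3/2)·(-5/2)·(-11/2)/[(-1)·(-5)·(-8)] = -33/64
L_1(-1/2) = (5/2)·(-5/2)·(-11/2)/[(1)·(-4)·(-7)] = 275/224
L_2(-1/2) = (5/2)·(3/2)·(-11/2)/[(5)·(4)·(-3)] = 11/32
L_3(-1/2) = (5/2)·(3/2)·(-5/2)/[(8)·(7)·(3)] = -25/448
Sum: 91·(-33/64) + 27·(275/224) + (-49)·(11/32) + (-589)·(-25/448) = 9/4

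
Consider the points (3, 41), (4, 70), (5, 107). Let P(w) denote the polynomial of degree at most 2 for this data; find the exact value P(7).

Evaluate each Lagrange basis at w = 7:
L_0(7) = (3)·(2)/[(-1)·(-2)] = 3
L_1(7) = (4)·(2)/[(1)·(-1)] = -8
L_2(7) = (4)·(3)/[(2)·(1)] = 6
Sum: 41·(3) + 70·(-8) + 107·(6) = 205

205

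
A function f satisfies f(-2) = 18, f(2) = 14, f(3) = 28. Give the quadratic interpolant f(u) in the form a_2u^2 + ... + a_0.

Newton's divided differences:
f[-2,2] = (14 - 18) / (2 - (-2)) = -1
f[2,3] = (28 - 14) / (3 - 2) = 14
f[-2,2,3] = (14 - (-1)) / (3 - (-2)) = 3
f(u) = 18 + (-1)·(u + 2) + 3·(u + 2)(u - 2)
Expanding: f(u) = 3u^2 - u + 4

f(u) = 3u^2 - u + 4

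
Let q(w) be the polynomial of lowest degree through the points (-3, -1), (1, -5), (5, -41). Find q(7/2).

-95/4

L_0(7/2) = (5/2)·(-3/2)/[(-4)·(-8)] = -15/128
L_1(7/2) = (13/2)·(-3/2)/[(4)·(-4)] = 39/64
L_2(7/2) = (13/2)·(5/2)/[(8)·(4)] = 65/128
Sum: (-1)·(-15/128) + (-5)·(39/64) + (-41)·(65/128) = -95/4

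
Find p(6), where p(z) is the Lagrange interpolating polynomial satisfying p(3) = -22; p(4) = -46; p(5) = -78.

-118

Evaluate each Lagrange basis at z = 6:
L_0(6) = (2)·(1)/[(-1)·(-2)] = 1
L_1(6) = (3)·(1)/[(1)·(-1)] = -3
L_2(6) = (3)·(2)/[(2)·(1)] = 3
Sum: (-22)·(1) + (-46)·(-3) + (-78)·(3) = -118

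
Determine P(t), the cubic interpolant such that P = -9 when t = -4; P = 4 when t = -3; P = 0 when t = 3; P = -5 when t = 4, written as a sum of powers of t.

P(t) = (1/6)t^3 - (9/7)t^2 - (13/6)t + 95/7

Build the Lagrange basis polynomials:
L_0(t) = (t + 3)(t - 3)(t - 4) / [-56] = -(1/56)t^3 + (1/14)t^2 + (9/56)t - 9/14
L_1(t) = (t + 4)(t - 3)(t - 4) / [42] = (1/42)t^3 - (1/14)t^2 - (8/21)t + 8/7
L_2(t) = (t + 4)(t + 3)(t - 4) / [-42] = -(1/42)t^3 - (1/14)t^2 + (8/21)t + 8/7
L_3(t) = (t + 4)(t + 3)(t - 3) / [56] = (1/56)t^3 + (1/14)t^2 - (9/56)t - 9/14
P(t) = (-9)·L_0 + 4·L_1 + 0·L_2 + (-5)·L_3
  (-9)·L_0(t) = (9/56)t^3 - (9/14)t^2 - (81/56)t + 81/14
  4·L_1(t) = (2/21)t^3 - (2/7)t^2 - (32/21)t + 32/7
  0·L_2(t) = 0
  (-5)·L_3(t) = -(5/56)t^3 - (5/14)t^2 + (45/56)t + 45/14
Adding term by term: (1/6)t^3 - (9/7)t^2 - (13/6)t + 95/7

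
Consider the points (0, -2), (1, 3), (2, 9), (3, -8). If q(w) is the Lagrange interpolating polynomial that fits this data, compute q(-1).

18

L_0(-1) = (-2)·(-3)·(-4)/[(-1)·(-2)·(-3)] = 4
L_1(-1) = (-1)·(-3)·(-4)/[(1)·(-1)·(-2)] = -6
L_2(-1) = (-1)·(-2)·(-4)/[(2)·(1)·(-1)] = 4
L_3(-1) = (-1)·(-2)·(-3)/[(3)·(2)·(1)] = -1
Sum: (-2)·(4) + 3·(-6) + 9·(4) + (-8)·(-1) = 18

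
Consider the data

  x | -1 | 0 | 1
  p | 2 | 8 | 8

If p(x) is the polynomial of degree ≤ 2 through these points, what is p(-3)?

L_0(-3) = (-3)·(-4)/[(-1)·(-2)] = 6
L_1(-3) = (-2)·(-4)/[(1)·(-1)] = -8
L_2(-3) = (-2)·(-3)/[(2)·(1)] = 3
Sum: 2·(6) + 8·(-8) + 8·(3) = -28

-28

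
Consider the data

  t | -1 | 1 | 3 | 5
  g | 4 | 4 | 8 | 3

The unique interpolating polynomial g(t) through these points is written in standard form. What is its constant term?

43/16

Build the Lagrange basis polynomials:
L_0(t) = (t - 1)(t - 3)(t - 5) / [-48] = -(1/48)t^3 + (3/16)t^2 - (23/48)t + 5/16
L_1(t) = (t + 1)(t - 3)(t - 5) / [16] = (1/16)t^3 - (7/16)t^2 + (7/16)t + 15/16
L_2(t) = (t + 1)(t - 1)(t - 5) / [-16] = -(1/16)t^3 + (5/16)t^2 + (1/16)t - 5/16
L_3(t) = (t + 1)(t - 1)(t - 3) / [48] = (1/48)t^3 - (1/16)t^2 - (1/48)t + 1/16
g(t) = 4·L_0 + 4·L_1 + 8·L_2 + 3·L_3
Only the constant term is needed; take it from each L_i and combine:
4·(5/16) + 4·(15/16) + 8·(-5/16) + 3·(1/16) = 43/16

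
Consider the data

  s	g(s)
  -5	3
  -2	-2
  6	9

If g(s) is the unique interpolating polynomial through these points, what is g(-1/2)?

-927/352

Using Newton's divided-difference form:
g[-5,-2] = (-2 - 3) / (-2 - (-5)) = -5/3
g[-2,6] = (9 - (-2)) / (6 - (-2)) = 11/8
g[-5,-2,6] = (11/8 - (-5/3)) / (6 - (-5)) = 73/264
g(-1/2) = 3 + (-5/3)·(9/2) + (73/264)·(9/2)·(3/2) = -927/352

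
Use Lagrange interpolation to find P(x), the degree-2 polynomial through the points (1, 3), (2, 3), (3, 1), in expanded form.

P(x) = -x^2 + 3x + 1

Build the Lagrange basis polynomials:
L_0(x) = (x - 2)(x - 3) / [2] = (1/2)x^2 - (5/2)x + 3
L_1(x) = (x - 1)(x - 3) / [-1] = -x^2 + 4x - 3
L_2(x) = (x - 1)(x - 2) / [2] = (1/2)x^2 - (3/2)x + 1
P(x) = 3·L_0 + 3·L_1 + 1·L_2
  3·L_0(x) = (3/2)x^2 - (15/2)x + 9
  3·L_1(x) = -3x^2 + 12x - 9
  1·L_2(x) = (1/2)x^2 - (3/2)x + 1
Adding term by term: -x^2 + 3x + 1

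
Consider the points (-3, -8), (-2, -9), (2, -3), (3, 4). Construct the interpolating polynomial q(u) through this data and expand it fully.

L_0(u) = (u + 2)(u - 2)(u - 3) / [-30] = -(1/30)u^3 + (1/10)u^2 + (2/15)u - 2/5
L_1(u) = (u + 3)(u - 2)(u - 3) / [20] = (1/20)u^3 - (1/10)u^2 - (9/20)u + 9/10
L_2(u) = (u + 3)(u + 2)(u - 3) / [-20] = -(1/20)u^3 - (1/10)u^2 + (9/20)u + 9/10
L_3(u) = (u + 3)(u + 2)(u - 2) / [30] = (1/30)u^3 + (1/10)u^2 - (2/15)u - 2/5
q(u) = (-8)·L_0 + (-9)·L_1 + (-3)·L_2 + 4·L_3
  (-8)·L_0(u) = (4/15)u^3 - (4/5)u^2 - (16/15)u + 16/5
  (-9)·L_1(u) = -(9/20)u^3 + (9/10)u^2 + (81/20)u - 81/10
  (-3)·L_2(u) = (3/20)u^3 + (3/10)u^2 - (27/20)u - 27/10
  4·L_3(u) = (2/15)u^3 + (2/5)u^2 - (8/15)u - 8/5
Adding term by term: (1/10)u^3 + (4/5)u^2 + (11/10)u - 46/5

q(u) = (1/10)u^3 + (4/5)u^2 + (11/10)u - 46/5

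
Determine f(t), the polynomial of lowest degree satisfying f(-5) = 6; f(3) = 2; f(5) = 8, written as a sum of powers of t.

Build the Lagrange basis polynomials:
L_0(t) = (t - 3)(t - 5) / [80] = (1/80)t^2 - (1/10)t + 3/16
L_1(t) = (t + 5)(t - 5) / [-16] = -(1/16)t^2 + 25/16
L_2(t) = (t + 5)(t - 3) / [20] = (1/20)t^2 + (1/10)t - 3/4
f(t) = 6·L_0 + 2·L_1 + 8·L_2
  6·L_0(t) = (3/40)t^2 - (3/5)t + 9/8
  2·L_1(t) = -(1/8)t^2 + 25/8
  8·L_2(t) = (2/5)t^2 + (4/5)t - 6
Adding term by term: (7/20)t^2 + (1/5)t - 7/4

f(t) = (7/20)t^2 + (1/5)t - 7/4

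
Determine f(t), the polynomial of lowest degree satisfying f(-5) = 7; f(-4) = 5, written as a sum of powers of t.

Build the Lagrange basis polynomials:
L_0(t) = (t + 4) / [-1] = -t - 4
L_1(t) = (t + 5) / [1] = t + 5
f(t) = 7·L_0 + 5·L_1
  7·L_0(t) = -7t - 28
  5·L_1(t) = 5t + 25
Adding term by term: -2t - 3

f(t) = -2t - 3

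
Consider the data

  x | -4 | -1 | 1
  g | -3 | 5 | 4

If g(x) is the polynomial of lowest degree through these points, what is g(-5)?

-41/5

Using Newton's divided-difference form:
g[-4,-1] = (5 - (-3)) / (-1 - (-4)) = 8/3
g[-1,1] = (4 - 5) / (1 - (-1)) = -1/2
g[-4,-1,1] = (-1/2 - 8/3) / (1 - (-4)) = -19/30
g(-5) = -3 + (8/3)·(-1) + (-19/30)·(-1)·(-4) = -41/5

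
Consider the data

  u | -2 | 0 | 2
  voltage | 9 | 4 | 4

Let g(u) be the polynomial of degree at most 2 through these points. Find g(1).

Using Newton's divided-difference form:
g[-2,0] = (4 - 9) / (0 - (-2)) = -5/2
g[0,2] = (4 - 4) / (2 - 0) = 0
g[-2,0,2] = (0 - (-5/2)) / (2 - (-2)) = 5/8
g(1) = 9 + (-5/2)·(3) + (5/8)·(3)·(1) = 27/8

27/8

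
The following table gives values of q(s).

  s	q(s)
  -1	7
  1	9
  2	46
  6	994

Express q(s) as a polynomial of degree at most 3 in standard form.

Build the Lagrange basis polynomials:
L_0(s) = (s - 1)(s - 2)(s - 6) / [-42] = -(1/42)s^3 + (3/14)s^2 - (10/21)s + 2/7
L_1(s) = (s + 1)(s - 2)(s - 6) / [10] = (1/10)s^3 - (7/10)s^2 + (2/5)s + 6/5
L_2(s) = (s + 1)(s - 1)(s - 6) / [-12] = -(1/12)s^3 + (1/2)s^2 + (1/12)s - 1/2
L_3(s) = (s + 1)(s - 1)(s - 2) / [140] = (1/140)s^3 - (1/70)s^2 - (1/140)s + 1/70
q(s) = 7·L_0 + 9·L_1 + 46·L_2 + 994·L_3
  7·L_0(s) = -(1/6)s^3 + (3/2)s^2 - (10/3)s + 2
  9·L_1(s) = (9/10)s^3 - (63/10)s^2 + (18/5)s + 54/5
  46·L_2(s) = -(23/6)s^3 + 23s^2 + (23/6)s - 23
  994·L_3(s) = (71/10)s^3 - (71/5)s^2 - (71/10)s + 71/5
Adding term by term: 4s^3 + 4s^2 - 3s + 4

q(s) = 4s^3 + 4s^2 - 3s + 4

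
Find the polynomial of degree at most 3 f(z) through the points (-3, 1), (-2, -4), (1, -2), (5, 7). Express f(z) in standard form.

Build the Lagrange basis polynomials:
L_0(z) = (z + 2)(z - 1)(z - 5) / [-32] = -(1/32)z^3 + (1/8)z^2 + (7/32)z - 5/16
L_1(z) = (z + 3)(z - 1)(z - 5) / [21] = (1/21)z^3 - (1/7)z^2 - (13/21)z + 5/7
L_2(z) = (z + 3)(z + 2)(z - 5) / [-48] = -(1/48)z^3 + (19/48)z + 5/8
L_3(z) = (z + 3)(z + 2)(z - 1) / [224] = (1/224)z^3 + (1/56)z^2 + (1/224)z - 3/112
f(z) = 1·L_0 + (-4)·L_1 + (-2)·L_2 + 7·L_3
  1·L_0(z) = -(1/32)z^3 + (1/8)z^2 + (7/32)z - 5/16
  (-4)·L_1(z) = -(4/21)z^3 + (4/7)z^2 + (52/21)z - 20/7
  (-2)·L_2(z) = (1/24)z^3 - (19/24)z - 5/4
  7·L_3(z) = (1/32)z^3 + (1/8)z^2 + (1/32)z - 3/16
Adding term by term: -(25/168)z^3 + (23/28)z^2 + (325/168)z - 129/28

f(z) = -(25/168)z^3 + (23/28)z^2 + (325/168)z - 129/28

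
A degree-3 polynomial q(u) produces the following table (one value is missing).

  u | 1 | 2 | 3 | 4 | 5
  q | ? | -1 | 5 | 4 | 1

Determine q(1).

-19

The 4 known values determine q uniquely (degree ≤ 3).
L_0(1) = (-2)·(-3)·(-4)/[(-1)·(-2)·(-3)] = 4
L_1(1) = (-1)·(-3)·(-4)/[(1)·(-1)·(-2)] = -6
L_2(1) = (-1)·(-2)·(-4)/[(2)·(1)·(-1)] = 4
L_3(1) = (-1)·(-2)·(-3)/[(3)·(2)·(1)] = -1
Sum: (-1)·(4) + 5·(-6) + 4·(4) + 1·(-1) = -19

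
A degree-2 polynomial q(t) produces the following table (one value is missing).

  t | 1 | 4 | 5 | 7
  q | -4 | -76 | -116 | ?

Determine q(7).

The 3 known values determine q uniquely (degree ≤ 2).
Evaluate each Lagrange basis at t = 7:
L_0(7) = (3)·(2)/[(-3)·(-4)] = 1/2
L_1(7) = (6)·(2)/[(3)·(-1)] = -4
L_2(7) = (6)·(3)/[(4)·(1)] = 9/2
Sum: (-4)·(1/2) + (-76)·(-4) + (-116)·(9/2) = -220

-220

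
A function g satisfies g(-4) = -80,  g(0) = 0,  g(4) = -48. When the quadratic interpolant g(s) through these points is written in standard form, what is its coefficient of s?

4

Build the Lagrange basis polynomials:
L_0(s) = s(s - 4) / [32] = (1/32)s^2 - (1/8)s
L_1(s) = (s + 4)(s - 4) / [-16] = -(1/16)s^2 + 1
L_2(s) = (s + 4)s / [32] = (1/32)s^2 + (1/8)s
g(s) = (-80)·L_0 + 0·L_1 + (-48)·L_2
Only the coefficient of s is needed; take it from each L_i and combine:
(-80)·(-1/8) + 0·(0) + (-48)·(1/8) = 4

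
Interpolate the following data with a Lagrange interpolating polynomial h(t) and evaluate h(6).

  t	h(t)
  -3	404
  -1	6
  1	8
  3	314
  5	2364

4913

L_0(6) = (7)·(5)·(3)·(1)/[(-2)·(-4)·(-6)·(-8)] = 35/128
L_1(6) = (9)·(5)·(3)·(1)/[(2)·(-2)·(-4)·(-6)] = -45/32
L_2(6) = (9)·(7)·(3)·(1)/[(4)·(2)·(-2)·(-4)] = 189/64
L_3(6) = (9)·(7)·(5)·(1)/[(6)·(4)·(2)·(-2)] = -105/32
L_4(6) = (9)·(7)·(5)·(3)/[(8)·(6)·(4)·(2)] = 315/128
Sum: 404·(35/128) + 6·(-45/32) + 8·(189/64) + 314·(-105/32) + 2364·(315/128) = 4913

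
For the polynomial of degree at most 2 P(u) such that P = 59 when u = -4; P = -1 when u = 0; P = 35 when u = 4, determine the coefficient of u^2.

3

Build the Lagrange basis polynomials:
L_0(u) = u(u - 4) / [32] = (1/32)u^2 - (1/8)u
L_1(u) = (u + 4)(u - 4) / [-16] = -(1/16)u^2 + 1
L_2(u) = (u + 4)u / [32] = (1/32)u^2 + (1/8)u
P(u) = 59·L_0 + (-1)·L_1 + 35·L_2
Only the coefficient of u^2 is needed; take it from each L_i and combine:
59·(1/32) + (-1)·(-1/16) + 35·(1/32) = 3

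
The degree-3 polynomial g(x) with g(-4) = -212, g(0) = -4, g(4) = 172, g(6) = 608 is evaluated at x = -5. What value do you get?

-404

L_0(-5) = (-5)·(-9)·(-11)/[(-4)·(-8)·(-10)] = 99/64
L_1(-5) = (-1)·(-9)·(-11)/[(4)·(-4)·(-6)] = -33/32
L_2(-5) = (-1)·(-5)·(-11)/[(8)·(4)·(-2)] = 55/64
L_3(-5) = (-1)·(-5)·(-9)/[(10)·(6)·(2)] = -3/8
Sum: (-212)·(99/64) + (-4)·(-33/32) + 172·(55/64) + 608·(-3/8) = -404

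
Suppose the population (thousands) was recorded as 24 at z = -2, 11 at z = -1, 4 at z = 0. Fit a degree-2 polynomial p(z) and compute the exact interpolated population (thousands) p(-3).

43

Using Newton's divided-difference form:
p[-2,-1] = (11 - 24) / (-1 - (-2)) = -13
p[-1,0] = (4 - 11) / (0 - (-1)) = -7
p[-2,-1,0] = (-7 - (-13)) / (0 - (-2)) = 3
p(-3) = 24 + (-13)·(-1) + 3·(-1)·(-2) = 43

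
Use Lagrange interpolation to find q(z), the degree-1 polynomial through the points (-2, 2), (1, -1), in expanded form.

L_0(z) = (z - 1) / [-3] = -(1/3)z + 1/3
L_1(z) = (z + 2) / [3] = (1/3)z + 2/3
q(z) = 2·L_0 + (-1)·L_1
  2·L_0(z) = -(2/3)z + 2/3
  (-1)·L_1(z) = -(1/3)z - 2/3
Adding term by term: -z

q(z) = -z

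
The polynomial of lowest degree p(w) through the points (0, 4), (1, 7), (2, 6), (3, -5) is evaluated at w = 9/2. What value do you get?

-427/8

Evaluate each Lagrange basis at w = 9/2:
L_0(9/2) = (7/2)·(5/2)·(3/2)/[(-1)·(-2)·(-3)] = -35/16
L_1(9/2) = (9/2)·(5/2)·(3/2)/[(1)·(-1)·(-2)] = 135/16
L_2(9/2) = (9/2)·(7/2)·(3/2)/[(2)·(1)·(-1)] = -189/16
L_3(9/2) = (9/2)·(7/2)·(5/2)/[(3)·(2)·(1)] = 105/16
Sum: 4·(-35/16) + 7·(135/16) + 6·(-189/16) + (-5)·(105/16) = -427/8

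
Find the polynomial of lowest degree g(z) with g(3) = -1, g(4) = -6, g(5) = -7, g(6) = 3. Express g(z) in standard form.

L_0(z) = (z - 4)(z - 5)(z - 6) / [-6] = -(1/6)z^3 + (5/2)z^2 - (37/3)z + 20
L_1(z) = (z - 3)(z - 5)(z - 6) / [2] = (1/2)z^3 - 7z^2 + (63/2)z - 45
L_2(z) = (z - 3)(z - 4)(z - 6) / [-2] = -(1/2)z^3 + (13/2)z^2 - 27z + 36
L_3(z) = (z - 3)(z - 4)(z - 5) / [6] = (1/6)z^3 - 2z^2 + (47/6)z - 10
g(z) = (-1)·L_0 + (-6)·L_1 + (-7)·L_2 + 3·L_3
  (-1)·L_0(z) = (1/6)z^3 - (5/2)z^2 + (37/3)z - 20
  (-6)·L_1(z) = -3z^3 + 42z^2 - 189z + 270
  (-7)·L_2(z) = (7/2)z^3 - (91/2)z^2 + 189z - 252
  3·L_3(z) = (1/2)z^3 - 6z^2 + (47/2)z - 30
Adding term by term: (7/6)z^3 - 12z^2 + (215/6)z - 32

g(z) = (7/6)z^3 - 12z^2 + (215/6)z - 32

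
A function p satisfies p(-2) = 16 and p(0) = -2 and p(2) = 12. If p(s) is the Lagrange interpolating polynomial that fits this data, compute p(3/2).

L_0(3/2) = (3/2)·(-1/2)/[(-2)·(-4)] = -3/32
L_1(3/2) = (7/2)·(-1/2)/[(2)·(-2)] = 7/16
L_2(3/2) = (7/2)·(3/2)/[(4)·(2)] = 21/32
Sum: 16·(-3/32) + (-2)·(7/16) + 12·(21/32) = 11/2

11/2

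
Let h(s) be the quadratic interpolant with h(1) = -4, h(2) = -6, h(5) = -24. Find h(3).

Evaluate each Lagrange basis at s = 3:
L_0(3) = (1)·(-2)/[(-1)·(-4)] = -1/2
L_1(3) = (2)·(-2)/[(1)·(-3)] = 4/3
L_2(3) = (2)·(1)/[(4)·(3)] = 1/6
Sum: (-4)·(-1/2) + (-6)·(4/3) + (-24)·(1/6) = -10

-10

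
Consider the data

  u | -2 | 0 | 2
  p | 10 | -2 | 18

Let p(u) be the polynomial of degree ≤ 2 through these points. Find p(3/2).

Using Newton's divided-difference form:
p[-2,0] = (-2 - 10) / (0 - (-2)) = -6
p[0,2] = (18 - (-2)) / (2 - 0) = 10
p[-2,0,2] = (10 - (-6)) / (2 - (-2)) = 4
p(3/2) = 10 + (-6)·(7/2) + 4·(7/2)·(3/2) = 10

10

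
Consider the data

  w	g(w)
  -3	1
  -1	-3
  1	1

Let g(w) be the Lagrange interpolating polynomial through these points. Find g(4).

Evaluate each Lagrange basis at w = 4:
L_0(4) = (5)·(3)/[(-2)·(-4)] = 15/8
L_1(4) = (7)·(3)/[(2)·(-2)] = -21/4
L_2(4) = (7)·(5)/[(4)·(2)] = 35/8
Sum: 1·(15/8) + (-3)·(-21/4) + 1·(35/8) = 22

22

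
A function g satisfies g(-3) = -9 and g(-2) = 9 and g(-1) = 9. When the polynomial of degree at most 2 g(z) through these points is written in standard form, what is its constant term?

-9

L_0(z) = (z + 2)(z + 1) / [2] = (1/2)z^2 + (3/2)z + 1
L_1(z) = (z + 3)(z + 1) / [-1] = -z^2 - 4z - 3
L_2(z) = (z + 3)(z + 2) / [2] = (1/2)z^2 + (5/2)z + 3
g(z) = (-9)·L_0 + 9·L_1 + 9·L_2
Only the constant term is needed; take it from each L_i and combine:
(-9)·(1) + 9·(-3) + 9·(3) = -9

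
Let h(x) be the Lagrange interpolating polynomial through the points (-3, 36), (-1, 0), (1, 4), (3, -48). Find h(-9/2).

147

Evaluate each Lagrange basis at x = -9/2:
L_0(-9/2) = (-7/2)·(-11/2)·(-15/2)/[(-2)·(-4)·(-6)] = 385/128
L_1(-9/2) = (-3/2)·(-11/2)·(-15/2)/[(2)·(-2)·(-4)] = -495/128
L_2(-9/2) = (-3/2)·(-7/2)·(-15/2)/[(4)·(2)·(-2)] = 315/128
L_3(-9/2) = (-3/2)·(-7/2)·(-11/2)/[(6)·(4)·(2)] = -77/128
Sum: 36·(385/128) + 0 + 4·(315/128) + (-48)·(-77/128) = 147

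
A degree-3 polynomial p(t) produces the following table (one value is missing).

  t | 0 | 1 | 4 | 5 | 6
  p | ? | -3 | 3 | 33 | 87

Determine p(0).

The 4 known values determine p uniquely (degree ≤ 3).
L_0(0) = (-4)·(-5)·(-6)/[(-3)·(-4)·(-5)] = 2
L_1(0) = (-1)·(-5)·(-6)/[(3)·(-1)·(-2)] = -5
L_2(0) = (-1)·(-4)·(-6)/[(4)·(1)·(-1)] = 6
L_3(0) = (-1)·(-4)·(-5)/[(5)·(2)·(1)] = -2
Sum: (-3)·(2) + 3·(-5) + 33·(6) + 87·(-2) = 3

3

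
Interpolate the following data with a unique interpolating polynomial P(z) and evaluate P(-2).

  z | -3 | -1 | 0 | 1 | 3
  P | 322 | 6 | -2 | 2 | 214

L_0(-2) = (-1)·(-2)·(-3)·(-5)/[(-2)·(-3)·(-4)·(-6)] = 5/24
L_1(-2) = (1)·(-2)·(-3)·(-5)/[(2)·(-1)·(-2)·(-4)] = 15/8
L_2(-2) = (1)·(-1)·(-3)·(-5)/[(3)·(1)·(-1)·(-3)] = -5/3
L_3(-2) = (1)·(-1)·(-2)·(-5)/[(4)·(2)·(1)·(-2)] = 5/8
L_4(-2) = (1)·(-1)·(-2)·(-3)/[(6)·(4)·(3)·(2)] = -1/24
Sum: 322·(5/24) + 6·(15/8) + (-2)·(-5/3) + 2·(5/8) + 214·(-1/24) = 74

74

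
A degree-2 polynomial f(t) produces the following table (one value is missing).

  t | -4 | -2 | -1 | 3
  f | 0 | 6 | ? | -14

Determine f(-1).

6

The 3 known values determine f uniquely (degree ≤ 2).
L_0(-1) = (1)·(-4)/[(-2)·(-7)] = -2/7
L_1(-1) = (3)·(-4)/[(2)·(-5)] = 6/5
L_2(-1) = (3)·(1)/[(7)·(5)] = 3/35
Sum: 0 + 6·(6/5) + (-14)·(3/35) = 6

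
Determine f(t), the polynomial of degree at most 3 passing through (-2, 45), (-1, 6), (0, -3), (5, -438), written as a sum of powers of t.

Build the Lagrange basis polynomials:
L_0(t) = (t + 1)t(t - 5) / [-14] = -(1/14)t^3 + (2/7)t^2 + (5/14)t
L_1(t) = (t + 2)t(t - 5) / [6] = (1/6)t^3 - (1/2)t^2 - (5/3)t
L_2(t) = (t + 2)(t + 1)(t - 5) / [-10] = -(1/10)t^3 + (1/5)t^2 + (13/10)t + 1
L_3(t) = (t + 2)(t + 1)t / [210] = (1/210)t^3 + (1/70)t^2 + (1/105)t
f(t) = 45·L_0 + 6·L_1 + (-3)·L_2 + (-438)·L_3
  45·L_0(t) = -(45/14)t^3 + (90/7)t^2 + (225/14)t
  6·L_1(t) = t^3 - 3t^2 - 10t
  (-3)·L_2(t) = (3/10)t^3 - (3/5)t^2 - (39/10)t - 3
  (-438)·L_3(t) = -(73/35)t^3 - (219/35)t^2 - (146/35)t
Adding term by term: -4t^3 + 3t^2 - 2t - 3

f(t) = -4t^3 + 3t^2 - 2t - 3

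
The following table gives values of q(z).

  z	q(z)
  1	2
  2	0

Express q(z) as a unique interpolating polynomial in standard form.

Build the Lagrange basis polynomials:
L_0(z) = (z - 2) / [-1] = -z + 2
L_1(z) = (z - 1) / [1] = z - 1
q(z) = 2·L_0 + 0·L_1
  2·L_0(z) = -2z + 4
  0·L_1(z) = 0
Adding term by term: -2z + 4

q(z) = -2z + 4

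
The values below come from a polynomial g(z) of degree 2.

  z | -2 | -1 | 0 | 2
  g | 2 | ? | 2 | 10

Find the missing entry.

1

The 3 known values determine g uniquely (degree ≤ 2).
Evaluate each Lagrange basis at z = -1:
L_0(-1) = (-1)·(-3)/[(-2)·(-4)] = 3/8
L_1(-1) = (1)·(-3)/[(2)·(-2)] = 3/4
L_2(-1) = (1)·(-1)/[(4)·(2)] = -1/8
Sum: 2·(3/8) + 2·(3/4) + 10·(-1/8) = 1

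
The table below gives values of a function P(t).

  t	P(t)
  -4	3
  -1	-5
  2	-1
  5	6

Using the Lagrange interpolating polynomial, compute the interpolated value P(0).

-41/9

Evaluate each Lagrange basis at t = 0:
L_0(0) = (1)·(-2)·(-5)/[(-3)·(-6)·(-9)] = -5/81
L_1(0) = (4)·(-2)·(-5)/[(3)·(-3)·(-6)] = 20/27
L_2(0) = (4)·(1)·(-5)/[(6)·(3)·(-3)] = 10/27
L_3(0) = (4)·(1)·(-2)/[(9)·(6)·(3)] = -4/81
Sum: 3·(-5/81) + (-5)·(20/27) + (-1)·(10/27) + 6·(-4/81) = -41/9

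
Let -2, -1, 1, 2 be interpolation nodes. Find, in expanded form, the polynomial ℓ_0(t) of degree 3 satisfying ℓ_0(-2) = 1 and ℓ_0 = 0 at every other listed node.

ℓ_0(t) = -(1/12)t^3 + (1/6)t^2 + (1/12)t - 1/6

ℓ_0(t) = (t + 1)(t - 1)(t - 2) / [(-1)·(-3)·(-4)]
       = (t^3 - 2t^2 - t + 2) / (-12)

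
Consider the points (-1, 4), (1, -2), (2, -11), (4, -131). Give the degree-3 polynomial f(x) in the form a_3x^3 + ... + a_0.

Build the Lagrange basis polynomials:
L_0(x) = (x - 1)(x - 2)(x - 4) / [-30] = -(1/30)x^3 + (7/30)x^2 - (7/15)x + 4/15
L_1(x) = (x + 1)(x - 2)(x - 4) / [6] = (1/6)x^3 - (5/6)x^2 + (1/3)x + 4/3
L_2(x) = (x + 1)(x - 1)(x - 4) / [-6] = -(1/6)x^3 + (2/3)x^2 + (1/6)x - 2/3
L_3(x) = (x + 1)(x - 1)(x - 2) / [30] = (1/30)x^3 - (1/15)x^2 - (1/30)x + 1/15
f(x) = 4·L_0 + (-2)·L_1 + (-11)·L_2 + (-131)·L_3
  4·L_0(x) = -(2/15)x^3 + (14/15)x^2 - (28/15)x + 16/15
  (-2)·L_1(x) = -(1/3)x^3 + (5/3)x^2 - (2/3)x - 8/3
  (-11)·L_2(x) = (11/6)x^3 - (22/3)x^2 - (11/6)x + 22/3
  (-131)·L_3(x) = -(131/30)x^3 + (131/15)x^2 + (131/30)x - 131/15
Adding term by term: -3x^3 + 4x^2 - 3

f(x) = -3x^3 + 4x^2 - 3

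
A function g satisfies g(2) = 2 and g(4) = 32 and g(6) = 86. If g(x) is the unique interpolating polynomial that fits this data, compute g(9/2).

173/4

Evaluate each Lagrange basis at x = 9/2:
L_0(9/2) = (1/2)·(-3/2)/[(-2)·(-4)] = -3/32
L_1(9/2) = (5/2)·(-3/2)/[(2)·(-2)] = 15/16
L_2(9/2) = (5/2)·(1/2)/[(4)·(2)] = 5/32
Sum: 2·(-3/32) + 32·(15/16) + 86·(5/32) = 173/4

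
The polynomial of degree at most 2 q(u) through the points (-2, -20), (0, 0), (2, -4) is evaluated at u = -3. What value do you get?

Using Newton's divided-difference form:
q[-2,0] = (0 - (-20)) / (0 - (-2)) = 10
q[0,2] = (-4 - 0) / (2 - 0) = -2
q[-2,0,2] = (-2 - 10) / (2 - (-2)) = -3
q(-3) = -20 + 10·(-1) + (-3)·(-1)·(-3) = -39

-39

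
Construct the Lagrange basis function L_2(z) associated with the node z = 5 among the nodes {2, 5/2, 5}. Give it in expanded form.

L_2(z) = (z - 2)(z - 5/2) / [(3)·(5/2)]
       = (z^2 - (9/2)z + 5) / (15/2)

L_2(z) = (2/15)z^2 - (3/5)z + 2/3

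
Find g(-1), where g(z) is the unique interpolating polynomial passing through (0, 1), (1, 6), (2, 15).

0

L_0(-1) = (-2)·(-3)/[(-1)·(-2)] = 3
L_1(-1) = (-1)·(-3)/[(1)·(-1)] = -3
L_2(-1) = (-1)·(-2)/[(2)·(1)] = 1
Sum: 1·(3) + 6·(-3) + 15·(1) = 0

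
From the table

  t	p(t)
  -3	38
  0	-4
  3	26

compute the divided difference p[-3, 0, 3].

4

p[-3,0] = (-4 - 38) / (0 - (-3)) = -14
p[0,3] = (26 - (-4)) / (3 - 0) = 10
p[-3,0,3] = (10 - (-14)) / (3 - (-3)) = 4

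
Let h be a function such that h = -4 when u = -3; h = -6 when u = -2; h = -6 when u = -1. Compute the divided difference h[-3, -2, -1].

h[-3,-2] = (-6 - (-4)) / (-2 - (-3)) = -2
h[-2,-1] = (-6 - (-6)) / (-1 - (-2)) = 0
h[-3,-2,-1] = (0 - (-2)) / (-1 - (-3)) = 1

1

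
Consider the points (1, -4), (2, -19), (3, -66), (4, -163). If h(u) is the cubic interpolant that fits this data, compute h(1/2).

-23/8

Using Newton's divided-difference form:
h[1,2] = (-19 - (-4)) / (2 - 1) = -15
h[2,3] = (-66 - (-19)) / (3 - 2) = -47
h[3,4] = (-163 - (-66)) / (4 - 3) = -97
h[1,2,3] = (-47 - (-15)) / (3 - 1) = -16
h[2,3,4] = (-97 - (-47)) / (4 - 2) = -25
h[1,2,3,4] = (-25 - (-16)) / (4 - 1) = -3
h(1/2) = -4 + (-15)·(-1/2) + (-16)·(-1/2)·(-3/2) + (-3)·(-1/2)·(-3/2)·(-5/2) = -23/8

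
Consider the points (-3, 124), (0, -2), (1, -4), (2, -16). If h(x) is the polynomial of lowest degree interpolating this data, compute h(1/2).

-23/8

Evaluate each Lagrange basis at x = 1/2:
L_0(1/2) = (1/2)·(-1/2)·(-3/2)/[(-3)·(-4)·(-5)] = -1/160
L_1(1/2) = (7/2)·(-1/2)·(-3/2)/[(3)·(-1)·(-2)] = 7/16
L_2(1/2) = (7/2)·(1/2)·(-3/2)/[(4)·(1)·(-1)] = 21/32
L_3(1/2) = (7/2)·(1/2)·(-1/2)/[(5)·(2)·(1)] = -7/80
Sum: 124·(-1/160) + (-2)·(7/16) + (-4)·(21/32) + (-16)·(-7/80) = -23/8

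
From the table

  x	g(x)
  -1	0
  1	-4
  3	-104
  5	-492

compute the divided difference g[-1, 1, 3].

-12

g[-1,1] = (-4 - 0) / (1 - (-1)) = -2
g[1,3] = (-104 - (-4)) / (3 - 1) = -50
g[-1,1,3] = (-50 - (-2)) / (3 - (-1)) = -12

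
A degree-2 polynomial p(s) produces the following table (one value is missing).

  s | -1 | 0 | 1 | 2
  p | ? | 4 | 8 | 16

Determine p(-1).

4

The 3 known values determine p uniquely (degree ≤ 2).
Evaluate each Lagrange basis at s = -1:
L_0(-1) = (-2)·(-3)/[(-1)·(-2)] = 3
L_1(-1) = (-1)·(-3)/[(1)·(-1)] = -3
L_2(-1) = (-1)·(-2)/[(2)·(1)] = 1
Sum: 4·(3) + 8·(-3) + 16·(1) = 4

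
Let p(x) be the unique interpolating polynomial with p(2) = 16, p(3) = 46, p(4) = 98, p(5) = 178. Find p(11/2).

1843/8

Using Newton's divided-difference form:
p[2,3] = (46 - 16) / (3 - 2) = 30
p[3,4] = (98 - 46) / (4 - 3) = 52
p[4,5] = (178 - 98) / (5 - 4) = 80
p[2,3,4] = (52 - 30) / (4 - 2) = 11
p[3,4,5] = (80 - 52) / (5 - 3) = 14
p[2,3,4,5] = (14 - 11) / (5 - 2) = 1
p(11/2) = 16 + 30·(7/2) + 11·(7/2)·(5/2) + 1·(7/2)·(5/2)·(3/2) = 1843/8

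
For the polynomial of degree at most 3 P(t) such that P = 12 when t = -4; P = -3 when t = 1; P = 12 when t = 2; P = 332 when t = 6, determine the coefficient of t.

-4

Build the Lagrange basis polynomials:
L_0(t) = (t - 1)(t - 2)(t - 6) / [-300] = -(1/300)t^3 + (3/100)t^2 - (1/15)t + 1/25
L_1(t) = (t + 4)(t - 2)(t - 6) / [25] = (1/25)t^3 - (4/25)t^2 - (4/5)t + 48/25
L_2(t) = (t + 4)(t - 1)(t - 6) / [-24] = -(1/24)t^3 + (1/8)t^2 + (11/12)t - 1
L_3(t) = (t + 4)(t - 1)(t - 2) / [200] = (1/200)t^3 + (1/200)t^2 - (1/20)t + 1/25
P(t) = 12·L_0 + (-3)·L_1 + 12·L_2 + 332·L_3
Only the coefficient of t is needed; take it from each L_i and combine:
12·(-1/15) + (-3)·(-4/5) + 12·(11/12) + 332·(-1/20) = -4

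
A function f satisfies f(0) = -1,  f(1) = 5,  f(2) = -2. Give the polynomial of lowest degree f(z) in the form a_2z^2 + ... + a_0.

f(z) = -(13/2)z^2 + (25/2)z - 1

L_0(z) = (z - 1)(z - 2) / [2] = (1/2)z^2 - (3/2)z + 1
L_1(z) = z(z - 2) / [-1] = -z^2 + 2z
L_2(z) = z(z - 1) / [2] = (1/2)z^2 - (1/2)z
f(z) = (-1)·L_0 + 5·L_1 + (-2)·L_2
  (-1)·L_0(z) = -(1/2)z^2 + (3/2)z - 1
  5·L_1(z) = -5z^2 + 10z
  (-2)·L_2(z) = -z^2 + z
Adding term by term: -(13/2)z^2 + (25/2)z - 1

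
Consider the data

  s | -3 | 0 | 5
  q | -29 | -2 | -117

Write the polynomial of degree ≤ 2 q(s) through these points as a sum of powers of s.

q(s) = -4s^2 - 3s - 2

Build the Lagrange basis polynomials:
L_0(s) = s(s - 5) / [24] = (1/24)s^2 - (5/24)s
L_1(s) = (s + 3)(s - 5) / [-15] = -(1/15)s^2 + (2/15)s + 1
L_2(s) = (s + 3)s / [40] = (1/40)s^2 + (3/40)s
q(s) = (-29)·L_0 + (-2)·L_1 + (-117)·L_2
  (-29)·L_0(s) = -(29/24)s^2 + (145/24)s
  (-2)·L_1(s) = (2/15)s^2 - (4/15)s - 2
  (-117)·L_2(s) = -(117/40)s^2 - (351/40)s
Adding term by term: -4s^2 - 3s - 2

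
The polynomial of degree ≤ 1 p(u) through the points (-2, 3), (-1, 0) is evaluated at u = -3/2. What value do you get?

Evaluate each Lagrange basis at u = -3/2:
L_0(-3/2) = (-1/2)/[(-1)] = 1/2
L_1(-3/2) = (1/2)/[(1)] = 1/2
Sum: 3·(1/2) + 0 = 3/2

3/2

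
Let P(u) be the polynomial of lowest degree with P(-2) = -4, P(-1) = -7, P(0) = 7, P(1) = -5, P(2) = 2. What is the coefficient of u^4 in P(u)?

The leading coefficient equals the top divided difference P[-2,-1,0,1,2].
P[-2,-1] = (-7 - (-4)) / (-1 - (-2)) = -3
P[-1,0] = (7 - (-7)) / (0 - (-1)) = 14
P[0,1] = (-5 - 7) / (1 - 0) = -12
P[1,2] = (2 - (-5)) / (2 - 1) = 7
P[-2,-1,0] = (14 - (-3)) / (0 - (-2)) = 17/2
P[-1,0,1] = (-12 - 14) / (1 - (-1)) = -13
P[0,1,2] = (7 - (-12)) / (2 - 0) = 19/2
P[-2,-1,0,1] = (-13 - 17/2) / (1 - (-2)) = -43/6
P[-1,0,1,2] = (19/2 - (-13)) / (2 - (-1)) = 15/2
P[-2,-1,0,1,2] = (15/2 - (-43/6)) / (2 - (-2)) = 11/3

11/3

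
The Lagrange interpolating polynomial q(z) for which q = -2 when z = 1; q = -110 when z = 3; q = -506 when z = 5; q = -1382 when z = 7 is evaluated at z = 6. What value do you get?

-872

Evaluate each Lagrange basis at z = 6:
L_0(6) = (3)·(1)·(-1)/[(-2)·(-4)·(-6)] = 1/16
L_1(6) = (5)·(1)·(-1)/[(2)·(-2)·(-4)] = -5/16
L_2(6) = (5)·(3)·(-1)/[(4)·(2)·(-2)] = 15/16
L_3(6) = (5)·(3)·(1)/[(6)·(4)·(2)] = 5/16
Sum: (-2)·(1/16) + (-110)·(-5/16) + (-506)·(15/16) + (-1382)·(5/16) = -872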